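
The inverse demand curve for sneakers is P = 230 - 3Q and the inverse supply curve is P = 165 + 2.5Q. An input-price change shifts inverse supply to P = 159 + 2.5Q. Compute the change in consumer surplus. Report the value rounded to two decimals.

40.46

Initial equilibrium: Q_0 = 11.8182, P_0 = 194.5455; CS_0 = (1/2)(11.8182)(35.4545) = 209.5041, PS_0 = (1/2)(11.8182)(29.5455) = 174.5868.
New equilibrium: 230 - 3Q = 159 + 2.5Q gives Q_1 = 12.9091, P_1 = 191.2727; CS_1 = 249.9669, PS_1 = 208.3058.
Change in consumer surplus = 249.9669 - 209.5041 = 40.4628.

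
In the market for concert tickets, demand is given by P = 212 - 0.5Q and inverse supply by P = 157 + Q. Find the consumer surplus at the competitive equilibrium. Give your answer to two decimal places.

Setting demand equal to supply, 55 = 1.5Q, so Q* = 36.6667 and P* = 193.6667.
Consumer surplus is the triangle under demand above P*: (1/2)(36.6667)(212 - 193.6667) = (1/2)(36.6667)(18.3333) = 336.1111.

336.11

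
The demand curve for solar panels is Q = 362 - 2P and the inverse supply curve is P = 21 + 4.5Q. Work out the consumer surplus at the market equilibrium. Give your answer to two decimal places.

Rewriting demand in inverse form: P = 181 - 0.5Q.
Setting demand equal to supply, 160 = 5Q, so Q* = 32 and P* = 165.
CS is the area between the demand curve and P* from 0 to Q*: (1/2)(32)(16) = 256.

256.00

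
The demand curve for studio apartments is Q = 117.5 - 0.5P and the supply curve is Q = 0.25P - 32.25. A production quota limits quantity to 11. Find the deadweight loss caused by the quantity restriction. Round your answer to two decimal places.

Rewriting demand in inverse form: P = 235 - 2Q.
Rewriting supply in inverse form: P = 129 + 4Q.
Without the quota, 235 - 2Q = 129 + 4Q gives Q* = 17.6667.
At Q = 11 the demand price is 235 - 2(11) = 213 and the supply price is 129 + 4(11) = 173.
Deadweight loss is the triangle between the curves from 11 to 17.6667: (1/2)(213 - 173)(17.6667 - 11) = 133.3333.

133.33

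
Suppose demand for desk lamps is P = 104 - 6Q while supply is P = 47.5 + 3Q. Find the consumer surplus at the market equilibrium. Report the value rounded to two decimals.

118.23

Equilibrium: 104 - 6Q = 47.5 + 3Q, so Q* = 6.2778 and P* = 66.3333.
Consumer surplus is the triangle under demand above P*: (1/2)(6.2778)(104 - 66.3333) = (1/2)(6.2778)(37.6667) = 118.2315.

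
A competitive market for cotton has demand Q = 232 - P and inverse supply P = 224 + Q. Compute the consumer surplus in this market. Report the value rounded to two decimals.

8.00

Rewriting demand in inverse form: P = 232 - Q.
Setting demand equal to supply, 8 = 2Q, so Q* = 4 and P* = 228.
Consumer surplus is the triangle under demand above P*: (1/2)(4)(232 - 228) = (1/2)(4)(4) = 8.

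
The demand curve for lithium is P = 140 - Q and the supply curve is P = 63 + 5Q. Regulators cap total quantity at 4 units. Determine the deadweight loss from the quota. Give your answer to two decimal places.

234.08

Without the quota, 140 - Q = 63 + 5Q gives Q* = 12.8333.
At Q = 4 the demand price is 140 - (4) = 136 and the supply price is 63 + 5(4) = 83.
Deadweight loss is the triangle between the curves from 4 to 12.8333: (1/2)(136 - 83)(12.8333 - 4) = 234.0833.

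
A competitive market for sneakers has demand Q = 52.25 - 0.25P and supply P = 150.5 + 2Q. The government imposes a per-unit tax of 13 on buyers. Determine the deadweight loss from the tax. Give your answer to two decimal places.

14.08

Rewriting demand in inverse form: P = 209 - 4Q.
Pre-tax equilibrium: 209 - 4Q = 150.5 + 2Q gives Q* = 9.75, P* = 170.
With the tax, buyers' net willingness to pay falls by 13: (209 - 13) - 4Q = 150.5 + 2Q, so Q_t = 7.5833. Buyers pay P_b = 178.6667; sellers receive P_s = P_b - 13 = 165.6667.
Deadweight loss is the triangle between the curves from Q_t to Q*: (1/2)(9.75 - 7.5833)(13) = 14.0833.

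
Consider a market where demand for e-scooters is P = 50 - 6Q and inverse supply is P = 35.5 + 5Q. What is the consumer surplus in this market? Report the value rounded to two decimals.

Setting demand equal to supply, 14.5 = 11Q, so Q* = 1.3182 and P* = 42.0909.
Consumer surplus is the triangle under demand above P*: (1/2)(1.3182)(50 - 42.0909) = (1/2)(1.3182)(7.9091) = 5.2128.

5.21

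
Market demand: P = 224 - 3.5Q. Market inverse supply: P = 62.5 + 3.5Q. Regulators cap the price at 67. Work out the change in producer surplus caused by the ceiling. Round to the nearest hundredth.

Free-market equilibrium: 224 - 3.5Q = 62.5 + 3.5Q gives Q* = 23.0714, P* = 143.25.
At the ceiling price 67, quantity supplied is (67 - 62.5)/3.5 = 1.2857; supply is the short side, so Q = 1.2857 trades at P = 67.
PS goes from (1/2)(23.0714)(80.75) = 931.5089 to 2.8929 (computed as (67 - 62.5)(1.2857) - (1/2)(3.5)(1.2857)^2), a change of -928.6161.

-928.62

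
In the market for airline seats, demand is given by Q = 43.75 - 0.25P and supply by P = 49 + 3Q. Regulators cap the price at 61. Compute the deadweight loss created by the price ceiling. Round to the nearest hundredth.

Rewriting demand in inverse form: P = 175 - 4Q.
Free-market equilibrium: 175 - 4Q = 49 + 3Q gives Q* = 18, P* = 103.
At P = 61, sellers supply (61 - 49)/3 = 4 while buyers want more, so the quantity traded is 4 at price 61.
The lost-trades triangle has base Q* - 4 = 14 and height equal to the gap between the curves at Q = 4, which is 159 - 61 = 98. DWL = (1/2)(14)(98) = 686.

686.00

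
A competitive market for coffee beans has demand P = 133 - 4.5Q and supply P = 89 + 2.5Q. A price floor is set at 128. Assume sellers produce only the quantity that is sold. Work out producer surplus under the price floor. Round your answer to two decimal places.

Without the control, 133 - 4.5Q = 89 + 2.5Q so Q* = 6.2857 and P* = 104.7143.
At the floor price 128, quantity demanded is (133 - 128)/4.5 = 1.1111; demand is the short side, so Q = 1.1111 trades at P = 128.
The supply price at Q = 1.1111 is 91.7778. PS is the trapezoid between 128 and supply over [0, 1.1111]: (1/2)[(128 - 89) + (128 - 91.7778)](1.1111) = 41.7901.

41.79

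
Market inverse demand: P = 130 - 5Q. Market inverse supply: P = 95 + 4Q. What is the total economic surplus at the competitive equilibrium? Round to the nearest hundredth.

Set 130 - 5Q = 95 + 4Q, which gives 35 = 9Q, so Q* = 3.8889 and P* = 130 - 5(3.8889) = 110.5556.
Total surplus is the full triangle between the curves from 0 to Q*: (1/2)(3.8889)(130 - 95) = 68.0556.

68.06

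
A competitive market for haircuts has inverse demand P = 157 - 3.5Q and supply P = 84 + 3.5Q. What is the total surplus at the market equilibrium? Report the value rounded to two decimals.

Set 157 - 3.5Q = 84 + 3.5Q, which gives 73 = 7Q, so Q* = 10.4286 and P* = 157 - 3.5(10.4286) = 120.5.
CS = (1/2)(10.4286)(36.5) = 190.3214 and PS = (1/2)(10.4286)(36.5) = 190.3214, so total surplus = 380.6429.

380.64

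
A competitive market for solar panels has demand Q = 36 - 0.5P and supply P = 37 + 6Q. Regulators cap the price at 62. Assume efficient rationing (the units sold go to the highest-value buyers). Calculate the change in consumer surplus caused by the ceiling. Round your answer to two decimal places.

5.16

Rewriting demand in inverse form: P = 72 - 2Q.
Free-market equilibrium: 72 - 2Q = 37 + 6Q gives Q* = 4.375, P* = 63.25.
At the ceiling price 62, quantity supplied is (62 - 37)/6 = 4.1667; supply is the short side, so Q = 4.1667 trades at P = 62.
CS goes from (1/2)(4.375)(8.75) = 19.1406 to 24.3056 (computed as (72 - 62)(4.1667) - (1/2)(2)(4.1667)^2), a change of 5.1649.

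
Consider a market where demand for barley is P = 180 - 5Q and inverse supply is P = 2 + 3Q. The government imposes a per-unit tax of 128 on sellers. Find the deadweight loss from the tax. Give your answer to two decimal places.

Pre-tax equilibrium: 180 - 5Q = 2 + 3Q gives Q* = 22.25, P* = 68.75.
A tax on sellers shifts supply up by 128: 180 - 5Q = 2 + 3Q + 128, so Q_t = 6.25. Buyers pay P_b = 148.75; sellers receive P_s = P_b - 128 = 20.75.
Deadweight loss is the triangle between the curves from Q_t to Q*: (1/2)(22.25 - 6.25)(128) = 1024.

1024.00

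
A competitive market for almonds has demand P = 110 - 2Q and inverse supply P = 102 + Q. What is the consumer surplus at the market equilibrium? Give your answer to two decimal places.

7.11

Equilibrium: 110 - 2Q = 102 + Q, so Q* = 2.6667 and P* = 104.6667.
CS is the area between the demand curve and P* from 0 to Q*: (1/2)(2.6667)(5.3333) = 7.1111.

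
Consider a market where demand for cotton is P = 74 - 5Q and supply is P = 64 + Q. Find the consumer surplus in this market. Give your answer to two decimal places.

6.94

Equilibrium: 74 - 5Q = 64 + Q, so Q* = 1.6667 and P* = 65.6667.
The demand choke price is 74, so CS = (1/2)(Q*)(74 - P*) = (1/2)(1.6667)(8.3333) = 6.9444.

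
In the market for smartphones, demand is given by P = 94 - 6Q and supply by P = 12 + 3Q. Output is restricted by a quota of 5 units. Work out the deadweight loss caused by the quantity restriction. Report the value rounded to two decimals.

76.06

Without the quota, 94 - 6Q = 12 + 3Q gives Q* = 9.1111.
At Q = 5 the demand price is 94 - 6(5) = 64 and the supply price is 12 + 3(5) = 27.
Deadweight loss is the triangle between the curves from 5 to 9.1111: (1/2)(64 - 27)(9.1111 - 5) = 76.0556.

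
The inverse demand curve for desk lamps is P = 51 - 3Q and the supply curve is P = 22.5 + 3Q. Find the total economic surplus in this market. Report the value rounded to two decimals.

Set 51 - 3Q = 22.5 + 3Q, which gives 28.5 = 6Q, so Q* = 4.75 and P* = 51 - 3(4.75) = 36.75.
Total surplus is the full triangle between the curves from 0 to Q*: (1/2)(4.75)(51 - 22.5) = 67.6875.

67.69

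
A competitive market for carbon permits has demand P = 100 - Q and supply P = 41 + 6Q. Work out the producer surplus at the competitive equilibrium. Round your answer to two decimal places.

213.12

Equilibrium: 100 - Q = 41 + 6Q, so Q* = 8.4286 and P* = 91.5714.
Producer surplus is the triangle above supply below P*: (1/2)(8.4286)(91.5714 - 41) = (1/2)(8.4286)(50.5714) = 213.1224.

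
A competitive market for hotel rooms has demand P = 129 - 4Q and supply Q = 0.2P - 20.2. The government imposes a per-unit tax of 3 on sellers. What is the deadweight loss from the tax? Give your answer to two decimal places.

0.50

Rewriting supply in inverse form: P = 101 + 5Q.
Pre-tax equilibrium: 129 - 4Q = 101 + 5Q gives Q* = 3.1111, P* = 116.5556.
With the tax, sellers need 3 more per unit: 129 - 4Q = 101 + 5Q + 3, so Q_t = 2.7778. Buyers pay P_b = 117.8889; sellers receive P_s = P_b - 3 = 114.8889.
The welfare triangle lost has base Q* - Q_t = 0.3333 and height t = 3, so DWL = (1/2)(0.3333)(3) = 0.5.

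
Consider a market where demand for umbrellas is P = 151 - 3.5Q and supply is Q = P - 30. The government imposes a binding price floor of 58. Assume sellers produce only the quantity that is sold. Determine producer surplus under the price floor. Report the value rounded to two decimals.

390.98

Rewriting supply in inverse form: P = 30 + Q.
Without the control, 151 - 3.5Q = 30 + Q so Q* = 26.8889 and P* = 56.8889.
At the floor price 58, quantity demanded is (151 - 58)/3.5 = 26.5714; demand is the short side, so Q = 26.5714 trades at P = 58.
The supply price at Q = 26.5714 is 56.5714. PS is the trapezoid between 58 and supply over [0, 26.5714]: (1/2)[(58 - 30) + (58 - 56.5714)](26.5714) = 390.9796.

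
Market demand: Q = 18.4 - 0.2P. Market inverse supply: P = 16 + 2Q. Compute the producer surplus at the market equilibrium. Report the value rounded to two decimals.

Rewriting demand in inverse form: P = 92 - 5Q.
Setting demand equal to supply, 76 = 7Q, so Q* = 10.8571 and P* = 37.7143.
PS is the area between P* and the supply curve from 0 to Q*: (1/2)(10.8571)(21.7143) = 117.8776.

117.88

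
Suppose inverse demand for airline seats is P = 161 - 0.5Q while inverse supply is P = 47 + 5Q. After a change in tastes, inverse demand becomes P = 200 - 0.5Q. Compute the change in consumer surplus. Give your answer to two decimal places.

86.06

Initial equilibrium: Q_0 = 20.7273, P_0 = 150.6364; CS_0 = (1/2)(20.7273)(10.3636) = 107.405, PS_0 = (1/2)(20.7273)(103.6364) = 1074.0496.
New equilibrium: 200 - 0.5Q = 47 + 5Q gives Q_1 = 27.8182, P_1 = 186.0909; CS_1 = 193.4628, PS_1 = 1934.6281.
Change in consumer surplus = 193.4628 - 107.405 = 86.0579.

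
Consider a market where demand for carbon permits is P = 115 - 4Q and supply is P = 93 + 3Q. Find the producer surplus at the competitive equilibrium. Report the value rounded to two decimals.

14.82

Equilibrium: 115 - 4Q = 93 + 3Q, so Q* = 3.1429 and P* = 102.4286.
The supply curve's price intercept is 93, so PS = (1/2)(Q*)(P* - 93) = (1/2)(3.1429)(9.4286) = 14.8163.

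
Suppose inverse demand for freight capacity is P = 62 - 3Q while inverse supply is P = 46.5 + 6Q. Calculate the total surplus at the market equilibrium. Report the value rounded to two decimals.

13.35

Set 62 - 3Q = 46.5 + 6Q, which gives 15.5 = 9Q, so Q* = 1.7222 and P* = 62 - 3(1.7222) = 56.8333.
CS = (1/2)(1.7222)(5.1667) = 4.4491 and PS = (1/2)(1.7222)(10.3333) = 8.8981, so total surplus = 13.3472.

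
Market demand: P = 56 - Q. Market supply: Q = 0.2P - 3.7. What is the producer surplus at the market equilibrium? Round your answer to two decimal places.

97.66

Rewriting supply in inverse form: P = 18.5 + 5Q.
Setting demand equal to supply, 37.5 = 6Q, so Q* = 6.25 and P* = 49.75.
PS is the area between P* and the supply curve from 0 to Q*: (1/2)(6.25)(31.25) = 97.6562.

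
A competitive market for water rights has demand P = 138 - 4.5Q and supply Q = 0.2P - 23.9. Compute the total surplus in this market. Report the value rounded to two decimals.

18.01

Rewriting supply in inverse form: P = 119.5 + 5Q.
Set 138 - 4.5Q = 119.5 + 5Q, which gives 18.5 = 9.5Q, so Q* = 1.9474 and P* = 138 - 4.5(1.9474) = 129.2368.
Total surplus is the full triangle between the curves from 0 to Q*: (1/2)(1.9474)(138 - 119.5) = 18.0132.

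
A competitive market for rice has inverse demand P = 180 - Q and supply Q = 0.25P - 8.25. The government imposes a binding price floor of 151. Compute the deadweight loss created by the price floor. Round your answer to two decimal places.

Rewriting supply in inverse form: P = 33 + 4Q.
Without the control, 180 - Q = 33 + 4Q so Q* = 29.4 and P* = 150.6.
At the floor price 151, quantity demanded is (180 - 151)/1 = 29; demand is the short side, so Q = 29 trades at P = 151.
The lost-trades triangle has base Q* - 29 = 0.4 and height equal to the gap between the curves at Q = 29, which is 151 - 149 = 2. DWL = (1/2)(0.4)(2) = 0.4.

0.40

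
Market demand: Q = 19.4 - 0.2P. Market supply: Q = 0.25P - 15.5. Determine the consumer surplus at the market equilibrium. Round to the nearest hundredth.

Rewriting demand in inverse form: P = 97 - 5Q.
Rewriting supply in inverse form: P = 62 + 4Q.
Equilibrium: 97 - 5Q = 62 + 4Q, so Q* = 3.8889 and P* = 77.5556.
Consumer surplus is the triangle under demand above P*: (1/2)(3.8889)(97 - 77.5556) = (1/2)(3.8889)(19.4444) = 37.8086.

37.81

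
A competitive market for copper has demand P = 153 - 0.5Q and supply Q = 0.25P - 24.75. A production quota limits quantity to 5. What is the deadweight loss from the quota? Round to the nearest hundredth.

110.25

Rewriting supply in inverse form: P = 99 + 4Q.
Without the quota, 153 - 0.5Q = 99 + 4Q gives Q* = 12.
At Q = 5 the demand price is 153 - 0.5(5) = 150.5 and the supply price is 99 + 4(5) = 119.
DWL = (1/2)(gap between curves at 5) x (Q* - 5) = (1/2)(31.5)(7) = 110.25.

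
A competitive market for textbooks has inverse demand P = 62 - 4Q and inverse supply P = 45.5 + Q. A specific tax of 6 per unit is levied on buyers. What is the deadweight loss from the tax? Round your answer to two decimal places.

3.60

Without the tax, 62 - 4Q = 45.5 + Q so Q* = 3.3 and P* = 48.8.
A tax on buyers shifts demand down by 6: (62 - 6) - 4Q = 45.5 + Q, so Q_t = 2.1. Buyers pay P_b = 53.6; sellers receive P_s = P_b - 6 = 47.6.
The welfare triangle lost has base Q* - Q_t = 1.2 and height t = 6, so DWL = (1/2)(1.2)(6) = 3.6.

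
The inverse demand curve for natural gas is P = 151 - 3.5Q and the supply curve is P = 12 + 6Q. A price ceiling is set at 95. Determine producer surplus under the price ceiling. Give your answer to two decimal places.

Free-market equilibrium: 151 - 3.5Q = 12 + 6Q gives Q* = 14.6316, P* = 99.7895.
At the ceiling price 95, quantity supplied is (95 - 12)/6 = 13.8333; supply is the short side, so Q = 13.8333 trades at P = 95.
PS is the triangle above supply below 95: (1/2)(13.8333)(95 - 12) = 574.0833.

574.08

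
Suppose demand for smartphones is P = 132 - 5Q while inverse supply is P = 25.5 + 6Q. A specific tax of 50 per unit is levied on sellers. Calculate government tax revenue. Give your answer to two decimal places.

Without the tax, 132 - 5Q = 25.5 + 6Q so Q* = 9.6818 and P* = 83.5909.
With the tax, sellers need 50 more per unit: 132 - 5Q = 25.5 + 6Q + 50, so Q_t = 5.1364. Buyers pay P_b = 106.3182; sellers receive P_s = P_b - 50 = 56.3182.
Revenue is the tax times quantity traded: 50 x 5.1364 = 256.8182.

256.82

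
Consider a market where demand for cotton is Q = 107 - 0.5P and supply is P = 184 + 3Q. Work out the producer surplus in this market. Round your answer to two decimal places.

Rewriting demand in inverse form: P = 214 - 2Q.
Set 214 - 2Q = 184 + 3Q, which gives 30 = 5Q, so Q* = 6 and P* = 214 - 2(6) = 202.
The supply curve's price intercept is 184, so PS = (1/2)(Q*)(P* - 184) = (1/2)(6)(18) = 54.

54.00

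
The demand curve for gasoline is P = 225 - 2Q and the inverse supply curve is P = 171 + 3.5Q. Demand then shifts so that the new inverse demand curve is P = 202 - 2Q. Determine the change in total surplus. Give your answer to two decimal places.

Initial equilibrium: Q_0 = 9.8182, P_0 = 205.3636; CS_0 = (1/2)(9.8182)(19.6364) = 96.3967, PS_0 = (1/2)(9.8182)(34.3636) = 168.6942.
New equilibrium: 202 - 2Q = 171 + 3.5Q gives Q_1 = 5.6364, P_1 = 190.7273; CS_1 = 31.7686, PS_1 = 55.595.
Change in total surplus = (31.7686 + 55.595) - (96.3967 + 168.6942) = -177.7273.

-177.73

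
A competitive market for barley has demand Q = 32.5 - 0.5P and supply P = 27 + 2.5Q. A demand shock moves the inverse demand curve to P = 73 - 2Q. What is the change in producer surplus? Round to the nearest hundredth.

Rewriting demand in inverse form: P = 65 - 2Q.
Initial equilibrium: Q_0 = 8.4444, P_0 = 48.1111; CS_0 = (1/2)(8.4444)(16.8889) = 71.3086, PS_0 = (1/2)(8.4444)(21.1111) = 89.1358.
New equilibrium: 73 - 2Q = 27 + 2.5Q gives Q_1 = 10.2222, P_1 = 52.5556; CS_1 = 104.4938, PS_1 = 130.6173.
Change in producer surplus = 130.6173 - 89.1358 = 41.4815.

41.48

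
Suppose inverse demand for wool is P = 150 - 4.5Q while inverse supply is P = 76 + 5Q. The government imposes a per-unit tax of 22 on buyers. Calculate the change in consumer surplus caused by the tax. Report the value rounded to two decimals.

-69.11

Without the tax, 150 - 4.5Q = 76 + 5Q so Q* = 7.7895 and P* = 114.9474.
With the tax, buyers' net willingness to pay falls by 22: (150 - 22) - 4.5Q = 76 + 5Q, so Q_t = 5.4737. Buyers pay P_b = 125.3684; sellers receive P_s = P_b - 22 = 103.3684.
CS falls from (1/2)(7.7895)(35.0526) = 136.5208 to (1/2)(5.4737)(24.6316) = 67.4127, a change of -69.108.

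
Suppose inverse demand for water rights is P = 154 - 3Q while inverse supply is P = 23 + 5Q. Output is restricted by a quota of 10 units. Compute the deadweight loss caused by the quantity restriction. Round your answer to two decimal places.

162.56

Without the quota, 154 - 3Q = 23 + 5Q gives Q* = 16.375.
At Q = 10 the demand price is 154 - 3(10) = 124 and the supply price is 23 + 5(10) = 73.
DWL = (1/2)(gap between curves at 10) x (Q* - 10) = (1/2)(51)(6.375) = 162.5625.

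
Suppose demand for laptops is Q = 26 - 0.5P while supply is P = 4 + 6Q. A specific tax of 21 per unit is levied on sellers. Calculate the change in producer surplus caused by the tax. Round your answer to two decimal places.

Rewriting demand in inverse form: P = 52 - 2Q.
Without the tax, 52 - 2Q = 4 + 6Q so Q* = 6 and P* = 40.
With the tax, sellers need 21 more per unit: 52 - 2Q = 4 + 6Q + 21, so Q_t = 3.375. Buyers pay P_b = 45.25; sellers receive P_s = P_b - 21 = 24.25.
Producers lose the trapezoid between P_s and P* out to Q_t plus the triangle from Q_t to Q*: change in PS = 34.1719 - 108 = -73.8281.

-73.83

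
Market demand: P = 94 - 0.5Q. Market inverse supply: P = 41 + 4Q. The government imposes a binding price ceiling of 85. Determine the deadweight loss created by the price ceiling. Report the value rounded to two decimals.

1.36

Free-market equilibrium: 94 - 0.5Q = 41 + 4Q gives Q* = 11.7778, P* = 88.1111.
At P = 85, sellers supply (85 - 41)/4 = 11 while buyers want more, so the quantity traded is 11 at price 85.
The lost-trades triangle has base Q* - 11 = 0.7778 and height equal to the gap between the curves at Q = 11, which is 88.5 - 85 = 3.5. DWL = (1/2)(0.7778)(3.5) = 1.3611.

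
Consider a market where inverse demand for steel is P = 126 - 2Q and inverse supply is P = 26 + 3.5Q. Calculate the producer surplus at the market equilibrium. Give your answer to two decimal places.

578.51

Equilibrium: 126 - 2Q = 26 + 3.5Q, so Q* = 18.1818 and P* = 89.6364.
Producer surplus is the triangle above supply below P*: (1/2)(18.1818)(89.6364 - 26) = (1/2)(18.1818)(63.6364) = 578.5124.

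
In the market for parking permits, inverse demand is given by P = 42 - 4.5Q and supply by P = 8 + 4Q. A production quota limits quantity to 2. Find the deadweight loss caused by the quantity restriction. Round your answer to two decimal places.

Without the quota, 42 - 4.5Q = 8 + 4Q gives Q* = 4.
At Q = 2 the demand price is 42 - 4.5(2) = 33 and the supply price is 8 + 4(2) = 16.
Deadweight loss is the triangle between the curves from 2 to 4: (1/2)(33 - 16)(4 - 2) = 17.

17.00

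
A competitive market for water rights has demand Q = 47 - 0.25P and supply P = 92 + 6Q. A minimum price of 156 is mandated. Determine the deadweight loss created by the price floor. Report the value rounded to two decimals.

12.80

Rewriting demand in inverse form: P = 188 - 4Q.
Without the control, 188 - 4Q = 92 + 6Q so Q* = 9.6 and P* = 149.6.
At the floor price 156, quantity demanded is (188 - 156)/4 = 8; demand is the short side, so Q = 8 trades at P = 156.
The lost-trades triangle has base Q* - 8 = 1.6 and height equal to the gap between the curves at Q = 8, which is 156 - 140 = 16. DWL = (1/2)(1.6)(16) = 12.8.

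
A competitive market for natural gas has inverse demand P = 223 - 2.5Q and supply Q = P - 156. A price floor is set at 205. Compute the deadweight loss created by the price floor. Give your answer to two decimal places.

Rewriting supply in inverse form: P = 156 + Q.
Free-market equilibrium: 223 - 2.5Q = 156 + Q gives Q* = 19.1429, P* = 175.1429.
At the floor price 205, quantity demanded is (223 - 205)/2.5 = 7.2; demand is the short side, so Q = 7.2 trades at P = 205.
At Q = 7.2 the demand price is 205 and the supply price is 163.2. Deadweight loss is the triangle between the curves from 7.2 to 19.1429: (1/2)(205 - 163.2)(19.1429 - 7.2) = 249.6057.

249.61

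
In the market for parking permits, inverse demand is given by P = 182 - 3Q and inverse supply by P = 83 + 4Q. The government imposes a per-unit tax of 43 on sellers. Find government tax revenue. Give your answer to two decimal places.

344.00

Without the tax, 182 - 3Q = 83 + 4Q so Q* = 14.1429 and P* = 139.5714.
With the tax, sellers need 43 more per unit: 182 - 3Q = 83 + 4Q + 43, so Q_t = 8. Buyers pay P_b = 158; sellers receive P_s = P_b - 43 = 115.
Revenue is the tax times quantity traded: 43 x 8 = 344.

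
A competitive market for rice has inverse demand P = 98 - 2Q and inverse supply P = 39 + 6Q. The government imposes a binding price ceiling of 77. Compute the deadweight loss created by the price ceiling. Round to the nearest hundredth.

4.34

Without the control, 98 - 2Q = 39 + 6Q so Q* = 7.375 and P* = 83.25.
At the ceiling price 77, quantity supplied is (77 - 39)/6 = 6.3333; supply is the short side, so Q = 6.3333 trades at P = 77.
At Q = 6.3333 the demand price is 85.3333 and the supply price is 77. Deadweight loss is the triangle between the curves from 6.3333 to 7.375: (1/2)(85.3333 - 77)(7.375 - 6.3333) = 4.3403.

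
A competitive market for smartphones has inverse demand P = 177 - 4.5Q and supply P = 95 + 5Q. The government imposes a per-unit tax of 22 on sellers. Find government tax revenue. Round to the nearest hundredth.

Without the tax, 177 - 4.5Q = 95 + 5Q so Q* = 8.6316 and P* = 138.1579.
A tax on sellers shifts supply up by 22: 177 - 4.5Q = 95 + 5Q + 22, so Q_t = 6.3158. Buyers pay P_b = 148.5789; sellers receive P_s = P_b - 22 = 126.5789.
Tax revenue = t x Q_t = 22 x 6.3158 = 138.9474.

138.95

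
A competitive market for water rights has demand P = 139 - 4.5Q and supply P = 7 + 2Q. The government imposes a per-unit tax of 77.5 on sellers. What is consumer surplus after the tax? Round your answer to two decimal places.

158.18

Pre-tax equilibrium: 139 - 4.5Q = 7 + 2Q gives Q* = 20.3077, P* = 47.6154.
A tax on sellers shifts supply up by 77.5: 139 - 4.5Q = 7 + 2Q + 77.5, so Q_t = 8.3846. Buyers pay P_b = 101.2692; sellers receive P_s = P_b - 77.5 = 23.7692.
CS = (1/2)(Q_t)(139 - P_b) = (1/2)(8.3846)(37.7308) = 158.179.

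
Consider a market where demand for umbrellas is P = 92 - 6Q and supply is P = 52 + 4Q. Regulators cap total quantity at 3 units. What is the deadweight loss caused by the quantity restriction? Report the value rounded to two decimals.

Without the quota, 92 - 6Q = 52 + 4Q gives Q* = 4.
At Q = 3 the demand price is 92 - 6(3) = 74 and the supply price is 52 + 4(3) = 64.
Deadweight loss is the triangle between the curves from 3 to 4: (1/2)(74 - 64)(4 - 3) = 5.

5.00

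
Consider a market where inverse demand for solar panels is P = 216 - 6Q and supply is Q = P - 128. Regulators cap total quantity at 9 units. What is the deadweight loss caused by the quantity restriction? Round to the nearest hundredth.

Rewriting supply in inverse form: P = 128 + Q.
Unrestricted equilibrium: Q* = (216 - 128)/(6 + 1) = 12.5714.
At Q = 9 the demand price is 216 - 6(9) = 162 and the supply price is 128 + (9) = 137.
Deadweight loss is the triangle between the curves from 9 to 12.5714: (1/2)(162 - 137)(12.5714 - 9) = 44.6429.

44.64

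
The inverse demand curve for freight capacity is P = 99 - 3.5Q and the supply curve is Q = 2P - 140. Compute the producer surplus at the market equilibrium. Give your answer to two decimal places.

Rewriting supply in inverse form: P = 70 + 0.5Q.
Setting demand equal to supply, 29 = 4Q, so Q* = 7.25 and P* = 73.625.
PS is the area between P* and the supply curve from 0 to Q*: (1/2)(7.25)(3.625) = 13.1406.

13.14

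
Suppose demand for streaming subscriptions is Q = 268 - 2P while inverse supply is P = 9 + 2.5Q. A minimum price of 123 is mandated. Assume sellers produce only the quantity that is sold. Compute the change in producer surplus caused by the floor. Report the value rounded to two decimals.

Rewriting demand in inverse form: P = 134 - 0.5Q.
Free-market equilibrium: 134 - 0.5Q = 9 + 2.5Q gives Q* = 41.6667, P* = 113.1667.
At P = 123, buyers demand (134 - 123)/0.5 = 22 while sellers would supply more, so the quantity traded is 22 at price 123.
PS goes from (1/2)(41.6667)(104.1667) = 2170.1389 to 1903 (computed as (123 - 9)(22) - (1/2)(2.5)(22)^2), a change of -267.1389.

-267.14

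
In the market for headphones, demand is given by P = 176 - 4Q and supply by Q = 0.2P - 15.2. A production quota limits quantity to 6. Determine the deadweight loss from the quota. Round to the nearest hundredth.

117.56

Rewriting supply in inverse form: P = 76 + 5Q.
Without the quota, 176 - 4Q = 76 + 5Q gives Q* = 11.1111.
At Q = 6 the demand price is 176 - 4(6) = 152 and the supply price is 76 + 5(6) = 106.
DWL = (1/2)(gap between curves at 6) x (Q* - 6) = (1/2)(46)(5.1111) = 117.5556.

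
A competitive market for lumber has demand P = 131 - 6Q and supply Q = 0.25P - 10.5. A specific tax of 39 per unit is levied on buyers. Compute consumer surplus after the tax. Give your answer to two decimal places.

Rewriting supply in inverse form: P = 42 + 4Q.
Pre-tax equilibrium: 131 - 6Q = 42 + 4Q gives Q* = 8.9, P* = 77.6.
A tax on buyers shifts demand down by 39: (131 - 39) - 6Q = 42 + 4Q, so Q_t = 5. Buyers pay P_b = 101; sellers receive P_s = P_b - 39 = 62.
CS = (1/2)(Q_t)(131 - P_b) = (1/2)(5)(30) = 75.

75.00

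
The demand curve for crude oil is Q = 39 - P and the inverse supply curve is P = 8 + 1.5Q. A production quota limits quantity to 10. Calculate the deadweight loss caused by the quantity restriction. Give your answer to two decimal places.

Rewriting demand in inverse form: P = 39 - Q.
Without the quota, 39 - Q = 8 + 1.5Q gives Q* = 12.4.
At Q = 10 the demand price is 39 - (10) = 29 and the supply price is 8 + 1.5(10) = 23.
Deadweight loss is the triangle between the curves from 10 to 12.4: (1/2)(29 - 23)(12.4 - 10) = 7.2.

7.20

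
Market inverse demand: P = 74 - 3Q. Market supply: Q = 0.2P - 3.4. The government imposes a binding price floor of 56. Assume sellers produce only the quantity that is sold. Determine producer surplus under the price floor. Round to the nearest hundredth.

Rewriting supply in inverse form: P = 17 + 5Q.
Free-market equilibrium: 74 - 3Q = 17 + 5Q gives Q* = 7.125, P* = 52.625.
At the floor price 56, quantity demanded is (74 - 56)/3 = 6; demand is the short side, so Q = 6 trades at P = 56.
The supply price at Q = 6 is 47. PS is the trapezoid between 56 and supply over [0, 6]: (1/2)[(56 - 17) + (56 - 47)](6) = 144.

144.00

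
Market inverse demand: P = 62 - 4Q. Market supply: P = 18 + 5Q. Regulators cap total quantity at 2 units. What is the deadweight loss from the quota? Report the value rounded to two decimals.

37.56

Unrestricted equilibrium: Q* = (62 - 18)/(4 + 5) = 4.8889.
At Q = 2 the demand price is 62 - 4(2) = 54 and the supply price is 18 + 5(2) = 28.
DWL = (1/2)(gap between curves at 2) x (Q* - 2) = (1/2)(26)(2.8889) = 37.5556.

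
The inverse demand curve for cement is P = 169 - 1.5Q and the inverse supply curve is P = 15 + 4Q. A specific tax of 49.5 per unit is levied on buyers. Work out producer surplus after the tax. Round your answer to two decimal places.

Without the tax, 169 - 1.5Q = 15 + 4Q so Q* = 28 and P* = 127.
With the tax, buyers' net willingness to pay falls by 49.5: (169 - 49.5) - 1.5Q = 15 + 4Q, so Q_t = 19. Buyers pay P_b = 140.5; sellers receive P_s = P_b - 49.5 = 91.
PS = (1/2)(Q_t)(P_s - 15) = (1/2)(19)(76) = 722.

722.00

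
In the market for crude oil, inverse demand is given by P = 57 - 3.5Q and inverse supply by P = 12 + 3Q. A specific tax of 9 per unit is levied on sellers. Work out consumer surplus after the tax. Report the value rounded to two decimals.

53.68

Without the tax, 57 - 3.5Q = 12 + 3Q so Q* = 6.9231 and P* = 32.7692.
With the tax, sellers need 9 more per unit: 57 - 3.5Q = 12 + 3Q + 9, so Q_t = 5.5385. Buyers pay P_b = 37.6154; sellers receive P_s = P_b - 9 = 28.6154.
Consumer surplus is the triangle under demand above P_b: (1/2)(5.5385)(57 - 37.6154) = 53.6805.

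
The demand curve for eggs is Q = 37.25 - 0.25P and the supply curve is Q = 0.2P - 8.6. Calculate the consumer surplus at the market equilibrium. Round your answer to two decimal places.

Rewriting demand in inverse form: P = 149 - 4Q.
Rewriting supply in inverse form: P = 43 + 5Q.
Set 149 - 4Q = 43 + 5Q, which gives 106 = 9Q, so Q* = 11.7778 and P* = 149 - 4(11.7778) = 101.8889.
The demand choke price is 149, so CS = (1/2)(Q*)(149 - P*) = (1/2)(11.7778)(47.1111) = 277.4321.

277.43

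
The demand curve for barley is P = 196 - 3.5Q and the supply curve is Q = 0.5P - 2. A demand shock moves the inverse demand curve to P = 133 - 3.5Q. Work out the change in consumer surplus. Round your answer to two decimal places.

Rewriting supply in inverse form: P = 4 + 2Q.
Initial equilibrium: Q_0 = 34.9091, P_0 = 73.8182; CS_0 = (1/2)(34.9091)(122.1818) = 2132.6281, PS_0 = (1/2)(34.9091)(69.8182) = 1218.6446.
New equilibrium: 133 - 3.5Q = 4 + 2Q gives Q_1 = 23.4545, P_1 = 50.9091; CS_1 = 962.7025, PS_1 = 550.1157.
Change in consumer surplus = 962.7025 - 2132.6281 = -1169.9256.

-1169.93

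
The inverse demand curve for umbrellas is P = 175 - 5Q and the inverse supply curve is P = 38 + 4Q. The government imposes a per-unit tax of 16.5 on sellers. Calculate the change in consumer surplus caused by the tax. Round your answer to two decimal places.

Without the tax, 175 - 5Q = 38 + 4Q so Q* = 15.2222 and P* = 98.8889.
With the tax, sellers need 16.5 more per unit: 175 - 5Q = 38 + 4Q + 16.5, so Q_t = 13.3889. Buyers pay P_b = 108.0556; sellers receive P_s = P_b - 16.5 = 91.5556.
CS falls from (1/2)(15.2222)(76.1111) = 579.2901 to (1/2)(13.3889)(66.9444) = 448.1559, a change of -131.1343.

-131.13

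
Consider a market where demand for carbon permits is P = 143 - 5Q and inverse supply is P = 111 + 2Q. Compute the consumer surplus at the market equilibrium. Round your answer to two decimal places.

Setting demand equal to supply, 32 = 7Q, so Q* = 4.5714 and P* = 120.1429.
The demand choke price is 143, so CS = (1/2)(Q*)(143 - P*) = (1/2)(4.5714)(22.8571) = 52.2449.

52.24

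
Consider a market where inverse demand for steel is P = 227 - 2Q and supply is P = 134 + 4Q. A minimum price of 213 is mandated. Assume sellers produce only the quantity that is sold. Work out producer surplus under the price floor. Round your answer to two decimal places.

455.00

Free-market equilibrium: 227 - 2Q = 134 + 4Q gives Q* = 15.5, P* = 196.
At the floor price 213, quantity demanded is (227 - 213)/2 = 7; demand is the short side, so Q = 7 trades at P = 213.
The supply price at Q = 7 is 162. PS is the trapezoid between 213 and supply over [0, 7]: (1/2)[(213 - 134) + (213 - 162)](7) = 455.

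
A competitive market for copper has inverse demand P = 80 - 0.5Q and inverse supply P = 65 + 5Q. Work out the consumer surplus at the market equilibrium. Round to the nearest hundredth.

Equilibrium: 80 - 0.5Q = 65 + 5Q, so Q* = 2.7273 and P* = 78.6364.
The demand choke price is 80, so CS = (1/2)(Q*)(80 - P*) = (1/2)(2.7273)(1.3636) = 1.8595.

1.86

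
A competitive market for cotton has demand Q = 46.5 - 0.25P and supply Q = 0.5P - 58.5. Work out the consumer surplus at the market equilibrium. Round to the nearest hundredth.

264.50

Rewriting demand in inverse form: P = 186 - 4Q.
Rewriting supply in inverse form: P = 117 + 2Q.
Setting demand equal to supply, 69 = 6Q, so Q* = 11.5 and P* = 140.
Consumer surplus is the triangle under demand above P*: (1/2)(11.5)(186 - 140) = (1/2)(11.5)(46) = 264.5.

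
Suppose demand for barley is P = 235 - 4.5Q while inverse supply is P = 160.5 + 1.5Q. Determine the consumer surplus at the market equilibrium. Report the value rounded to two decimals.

Setting demand equal to supply, 74.5 = 6Q, so Q* = 12.4167 and P* = 179.125.
The demand choke price is 235, so CS = (1/2)(Q*)(235 - P*) = (1/2)(12.4167)(55.875) = 346.8906.

346.89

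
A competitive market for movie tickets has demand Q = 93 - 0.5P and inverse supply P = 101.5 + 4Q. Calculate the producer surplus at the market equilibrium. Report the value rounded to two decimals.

Rewriting demand in inverse form: P = 186 - 2Q.
Setting demand equal to supply, 84.5 = 6Q, so Q* = 14.0833 and P* = 157.8333.
The supply curve's price intercept is 101.5, so PS = (1/2)(Q*)(P* - 101.5) = (1/2)(14.0833)(56.3333) = 396.6806.

396.68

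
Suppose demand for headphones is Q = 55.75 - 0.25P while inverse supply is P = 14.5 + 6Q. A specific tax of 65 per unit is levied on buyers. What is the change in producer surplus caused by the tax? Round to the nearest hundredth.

-686.40

Rewriting demand in inverse form: P = 223 - 4Q.
Without the tax, 223 - 4Q = 14.5 + 6Q so Q* = 20.85 and P* = 139.6.
With the tax, buyers' net willingness to pay falls by 65: (223 - 65) - 4Q = 14.5 + 6Q, so Q_t = 14.35. Buyers pay P_b = 165.6; sellers receive P_s = P_b - 65 = 100.6.
PS falls from (1/2)(20.85)(125.1) = 1304.1675 to (1/2)(14.35)(86.1) = 617.7675, a change of -686.4.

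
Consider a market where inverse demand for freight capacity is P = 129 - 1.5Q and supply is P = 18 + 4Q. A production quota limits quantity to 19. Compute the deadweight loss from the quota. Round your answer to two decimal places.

3.84

Without the quota, 129 - 1.5Q = 18 + 4Q gives Q* = 20.1818.
At Q = 19 the demand price is 129 - 1.5(19) = 100.5 and the supply price is 18 + 4(19) = 94.
Deadweight loss is the triangle between the curves from 19 to 20.1818: (1/2)(100.5 - 94)(20.1818 - 19) = 3.8409.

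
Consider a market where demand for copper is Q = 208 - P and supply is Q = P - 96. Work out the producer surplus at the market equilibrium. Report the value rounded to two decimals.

1568.00

Rewriting demand in inverse form: P = 208 - Q.
Rewriting supply in inverse form: P = 96 + Q.
Set 208 - Q = 96 + Q, which gives 112 = 2Q, so Q* = 56 and P* = 208 - (56) = 152.
The supply curve's price intercept is 96, so PS = (1/2)(Q*)(P* - 96) = (1/2)(56)(56) = 1568.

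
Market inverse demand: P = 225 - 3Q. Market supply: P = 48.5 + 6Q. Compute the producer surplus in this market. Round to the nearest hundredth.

Equilibrium: 225 - 3Q = 48.5 + 6Q, so Q* = 19.6111 and P* = 166.1667.
PS is the area between P* and the supply curve from 0 to Q*: (1/2)(19.6111)(117.6667) = 1153.787.

1153.79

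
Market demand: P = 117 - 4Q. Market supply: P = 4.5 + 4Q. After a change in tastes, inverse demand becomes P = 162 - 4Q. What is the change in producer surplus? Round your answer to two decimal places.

Initial equilibrium: Q_0 = 14.0625, P_0 = 60.75; CS_0 = (1/2)(14.0625)(56.25) = 395.5078, PS_0 = (1/2)(14.0625)(56.25) = 395.5078.
New equilibrium: 162 - 4Q = 4.5 + 4Q gives Q_1 = 19.6875, P_1 = 83.25; CS_1 = 775.1953, PS_1 = 775.1953.
Change in producer surplus = 775.1953 - 395.5078 = 379.6875.

379.69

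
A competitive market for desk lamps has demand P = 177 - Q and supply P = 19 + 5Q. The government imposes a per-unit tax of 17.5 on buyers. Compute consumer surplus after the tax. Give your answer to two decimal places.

274.17

Pre-tax equilibrium: 177 - Q = 19 + 5Q gives Q* = 26.3333, P* = 150.6667.
With the tax, buyers' net willingness to pay falls by 17.5: (177 - 17.5) - Q = 19 + 5Q, so Q_t = 23.4167. Buyers pay P_b = 153.5833; sellers receive P_s = P_b - 17.5 = 136.0833.
Consumer surplus is the triangle under demand above P_b: (1/2)(23.4167)(177 - 153.5833) = 274.1701.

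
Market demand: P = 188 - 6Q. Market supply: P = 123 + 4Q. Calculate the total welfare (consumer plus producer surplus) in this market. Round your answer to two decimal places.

Set 188 - 6Q = 123 + 4Q, which gives 65 = 10Q, so Q* = 6.5 and P* = 188 - 6(6.5) = 149.
CS = (1/2)(6.5)(39) = 126.75 and PS = (1/2)(6.5)(26) = 84.5, so total surplus = 211.25.

211.25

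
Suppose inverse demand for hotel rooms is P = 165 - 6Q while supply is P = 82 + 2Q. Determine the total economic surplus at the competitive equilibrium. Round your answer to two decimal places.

Set 165 - 6Q = 82 + 2Q, which gives 83 = 8Q, so Q* = 10.375 and P* = 165 - 6(10.375) = 102.75.
CS = (1/2)(10.375)(62.25) = 322.9219 and PS = (1/2)(10.375)(20.75) = 107.6406, so total surplus = 430.5625.

430.56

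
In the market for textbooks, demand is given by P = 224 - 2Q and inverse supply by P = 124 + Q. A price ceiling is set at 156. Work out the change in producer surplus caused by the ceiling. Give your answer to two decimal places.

Free-market equilibrium: 224 - 2Q = 124 + Q gives Q* = 33.3333, P* = 157.3333.
At P = 156, sellers supply (156 - 124)/1 = 32 while buyers want more, so the quantity traded is 32 at price 156.
PS goes from (1/2)(33.3333)(33.3333) = 555.5556 to 512 (computed as (156 - 124)(32) - (1/2)(1)(32)^2), a change of -43.5556.

-43.56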